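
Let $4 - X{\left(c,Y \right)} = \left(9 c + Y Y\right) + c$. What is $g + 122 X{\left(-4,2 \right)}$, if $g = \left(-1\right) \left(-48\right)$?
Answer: $4928$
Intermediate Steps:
$g = 48$
$X{\left(c,Y \right)} = 4 - Y^{2} - 10 c$ ($X{\left(c,Y \right)} = 4 - \left(\left(9 c + Y Y\right) + c\right) = 4 - \left(\left(9 c + Y^{2}\right) + c\right) = 4 - \left(\left(Y^{2} + 9 c\right) + c\right) = 4 - \left(Y^{2} + 10 c\right) = 4 - Y^{2} - 10 c$)
$g + 122 X{\left(-4,2 \right)} = 48 + 122 \left(4 - 2^{2} - -40\right) = 48 + 122 \left(4 - 4 + 40\right) = 48 + 122 \cdot 40 = 48 + 4880 = 4928$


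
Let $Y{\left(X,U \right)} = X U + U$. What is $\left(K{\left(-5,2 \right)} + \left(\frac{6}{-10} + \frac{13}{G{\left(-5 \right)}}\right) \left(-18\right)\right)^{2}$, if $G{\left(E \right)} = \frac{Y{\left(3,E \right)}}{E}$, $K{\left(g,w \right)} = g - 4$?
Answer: $\frac{321489}{100} \approx 3214.9$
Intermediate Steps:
$Y{\left(X,U \right)} = U + U X$ ($Y{\left(X,U \right)} = U X + U = U + U X$)
$K{\left(g,w \right)} = -4 + g$
$G{\left(E \right)} = 4$ ($G{\left(E \right)} = \frac{E \left(1 + 3\right)}{E} = \frac{E 4}{E} = \frac{4 E}{E} = 4$)
$\left(K{\left(-5,2 \right)} + \left(\frac{6}{-10} + \frac{13}{G{\left(-5 \right)}}\right) \left(-18\right)\right)^{2} = \left(\left(-4 - 5\right) + \left(\frac{6}{-10} + \frac{13}{4}\right) \left(-18\right)\right)^{2} = \left(-9 + \left(6 \left(- \frac{1}{10}\right) + 13 \cdot \frac{1}{4}\right) \left(-18\right)\right)^{2} = \left(-9 + \left(- \frac{3}{5} + \frac{13}{4}\right) \left(-18\right)\right)^{2} = \left(-9 + \frac{53}{20} \left(-18\right)\right)^{2} = \left(-9 - \frac{477}{10}\right)^{2} = \left(- \frac{567}{10}\right)^{2} = \frac{321489}{100}$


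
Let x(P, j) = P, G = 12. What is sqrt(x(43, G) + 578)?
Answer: 3*sqrt(69) ≈ 24.920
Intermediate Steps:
sqrt(x(43, G) + 578) = sqrt(43 + 578) = sqrt(621) = 3*sqrt(69)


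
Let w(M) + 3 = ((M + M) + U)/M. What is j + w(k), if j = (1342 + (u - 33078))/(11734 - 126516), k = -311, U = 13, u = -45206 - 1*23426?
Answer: -2987460/17848601 ≈ -0.16738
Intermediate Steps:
u = -68632 (u = -45206 - 23426 = -68632)
j = 50184/57391 (j = (1342 + (-68632 - 33078))/(11734 - 126516) = (1342 - 101710)/(-114782) = -100368*(-1/114782) = 50184/57391 ≈ 0.87442)
w(M) = -3 + (13 + 2*M)/M (w(M) = -3 + ((M + M) + 13)/M = -3 + (2*M + 13)/M = -3 + (13 + 2*M)/M)
j + w(k) = 50184/57391 + (13 - 1*(-311))/(-311) = 50184/57391 - (13 + 311)/311 = 50184/57391 - 1/311*324 = 50184/57391 - 324/311 = -2987460/17848601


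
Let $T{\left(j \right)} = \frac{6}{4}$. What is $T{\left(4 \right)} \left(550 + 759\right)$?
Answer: $\frac{3927}{2} \approx 1963.5$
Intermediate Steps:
$T{\left(j \right)} = \frac{3}{2}$ ($T{\left(j \right)} = 6 \cdot \frac{1}{4} = \frac{3}{2}$)
$T{\left(4 \right)} \left(550 + 759\right) = \frac{3 \left(550 + 759\right)}{2} = \frac{3}{2} \cdot 1309 = \frac{3927}{2}$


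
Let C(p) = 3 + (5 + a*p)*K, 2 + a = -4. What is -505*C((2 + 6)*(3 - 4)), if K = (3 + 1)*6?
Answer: -643875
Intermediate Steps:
a = -6 (a = -2 - 4 = -6)
K = 24 (K = 4*6 = 24)
C(p) = 123 - 144*p (C(p) = 3 + (5 - 6*p)*24 = 3 + (120 - 144*p) = 123 - 144*p)
-505*C((2 + 6)*(3 - 4)) = -505*(123 - 144*(2 + 6)*(3 - 4)) = -505*(123 - 1152*(-1)) = -505*(123 - 144*(-8)) = -505*(123 + 1152) = -505*1275 = -643875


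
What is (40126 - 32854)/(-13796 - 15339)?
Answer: -7272/29135 ≈ -0.24960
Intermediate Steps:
(40126 - 32854)/(-13796 - 15339) = 7272/(-29135) = 7272*(-1/29135) = -7272/29135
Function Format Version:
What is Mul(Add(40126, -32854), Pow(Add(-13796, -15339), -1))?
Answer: Rational(-7272, 29135) ≈ -0.24960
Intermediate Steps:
Mul(Add(40126, -32854), Pow(Add(-13796, -15339), -1)) = Mul(7272, Pow(-29135, -1)) = Mul(7272, Rational(-1, 29135)) = Rational(-7272, 29135)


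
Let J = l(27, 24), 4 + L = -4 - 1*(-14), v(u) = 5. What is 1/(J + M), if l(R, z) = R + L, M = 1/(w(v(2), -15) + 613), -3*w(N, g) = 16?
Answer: 1823/60162 ≈ 0.030302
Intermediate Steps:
L = 6 (L = -4 + (-4 - 1*(-14)) = -4 + (-4 + 14) = -4 + 10 = 6)
w(N, g) = -16/3 (w(N, g) = -⅓*16 = -16/3)
M = 3/1823 (M = 1/(-16/3 + 613) = 1/(1823/3) = 3/1823 ≈ 0.0016456)
l(R, z) = 6 + R (l(R, z) = R + 6 = 6 + R)
J = 33 (J = 6 + 27 = 33)
1/(J + M) = 1/(33 + 3/1823) = 1/(60162/1823) = 1823/60162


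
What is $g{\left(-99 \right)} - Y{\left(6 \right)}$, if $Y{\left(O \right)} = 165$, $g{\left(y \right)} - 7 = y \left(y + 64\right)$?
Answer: $3307$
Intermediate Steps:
$g{\left(y \right)} = 7 + y \left(64 + y\right)$ ($g{\left(y \right)} = 7 + y \left(y + 64\right) = 7 + y \left(64 + y\right)$)
$g{\left(-99 \right)} - Y{\left(6 \right)} = \left(7 + \left(-99\right)^{2} + 64 \left(-99\right)\right) - 165 = \left(7 + 9801 - 6336\right) - 165 = 3472 - 165 = 3307$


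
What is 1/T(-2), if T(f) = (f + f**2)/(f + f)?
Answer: -2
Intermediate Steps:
T(f) = (f + f**2)/(2*f) (T(f) = (f + f**2)/((2*f)) = (f + f**2)*(1/(2*f)) = (f + f**2)/(2*f))
1/T(-2) = 1/(1/2 + (1/2)*(-2)) = 1/(1/2 - 1) = 1/(-1/2) = -2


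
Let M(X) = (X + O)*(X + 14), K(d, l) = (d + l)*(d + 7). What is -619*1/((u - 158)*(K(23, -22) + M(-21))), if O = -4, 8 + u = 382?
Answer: -619/44280 ≈ -0.013979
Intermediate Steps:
u = 374 (u = -8 + 382 = 374)
K(d, l) = (7 + d)*(d + l) (K(d, l) = (d + l)*(7 + d) = (7 + d)*(d + l))
M(X) = (-4 + X)*(14 + X) (M(X) = (X - 4)*(X + 14) = (-4 + X)*(14 + X))
-619*1/((u - 158)*(K(23, -22) + M(-21))) = -619*1/((374 - 158)*((23² + 7*23 + 7*(-22) + 23*(-22)) + (-56 + (-21)² + 10*(-21)))) = -619*1/(216*((529 + 161 - 154 - 506) + (-56 + 441 - 210))) = -619*1/(216*(30 + 175)) = -619/(216*205) = -619/44280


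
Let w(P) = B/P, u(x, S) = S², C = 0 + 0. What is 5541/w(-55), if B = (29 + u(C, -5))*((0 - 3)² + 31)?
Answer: -20317/144 ≈ -141.09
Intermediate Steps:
C = 0
B = 2160 (B = (29 + (-5)²)*((0 - 3)² + 31) = (29 + 25)*((-3)² + 31) = 54*(9 + 31) = 54*40 = 2160)
w(P) = 2160/P
5541/w(-55) = 5541/((2160/(-55))) = 5541/((2160*(-1/55))) = 5541/(-432/11) = 5541*(-11/432) = -20317/144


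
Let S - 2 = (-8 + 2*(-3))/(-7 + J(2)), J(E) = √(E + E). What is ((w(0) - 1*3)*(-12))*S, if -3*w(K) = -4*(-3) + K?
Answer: 2016/5 ≈ 403.20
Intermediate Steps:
J(E) = √2*√E (J(E) = √(2*E) = √2*√E)
S = 24/5 (S = 2 + (-8 + 2*(-3))/(-7 + √2*√2) = 2 + (-8 - 6)/(-7 + 2) = 2 - 14/(-5) = 2 - 14*(-⅕) = 2 + 14/5 = 24/5 ≈ 4.8000)
w(K) = -4 - K/3 (w(K) = -(-4*(-3) + K)/3 = -(12 + K)/3 = -4 - K/3)
((w(0) - 1*3)*(-12))*S = (((-4 - ⅓*0) - 1*3)*(-12))*(24/5) = (((-4 + 0) - 3)*(-12))*(24/5) = ((-4 - 3)*(-12))*(24/5) = -7*(-12)*(24/5) = 84*(24/5) = 2016/5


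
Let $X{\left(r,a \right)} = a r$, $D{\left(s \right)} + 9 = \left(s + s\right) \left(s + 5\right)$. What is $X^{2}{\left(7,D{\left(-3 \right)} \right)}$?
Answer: $21609$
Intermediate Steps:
$D{\left(s \right)} = -9 + 2 s \left(5 + s\right)$ ($D{\left(s \right)} = -9 + \left(s + s\right) \left(s + 5\right) = -9 + 2 s \left(5 + s\right)$)
$X^{2}{\left(7,D{\left(-3 \right)} \right)} = \left(\left(-9 + 2 \left(-3\right)^{2} + 10 \left(-3\right)\right) 7\right)^{2} = \left(\left(-9 + 2 \cdot 9 - 30\right) 7\right)^{2} = \left(\left(-9 + 18 - 30\right) 7\right)^{2} = \left(\left(-21\right) 7\right)^{2} = \left(-147\right)^{2} = 21609$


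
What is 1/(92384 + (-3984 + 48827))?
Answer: 1/137227 ≈ 7.2872e-6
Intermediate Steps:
1/(92384 + (-3984 + 48827)) = 1/(92384 + 44843) = 1/137227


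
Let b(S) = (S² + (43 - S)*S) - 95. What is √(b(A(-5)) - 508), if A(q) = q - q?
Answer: 3*I*√67 ≈ 24.556*I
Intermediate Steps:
A(q) = 0
b(S) = -95 + S² + S*(43 - S) (b(S) = (S² + S*(43 - S)) - 95 = -95 + S² + S*(43 - S))
√(b(A(-5)) - 508) = √((-95 + 43*0) - 508) = √((-95 + 0) - 508) = √(-95 - 508) = √(-603) = 3*I*√67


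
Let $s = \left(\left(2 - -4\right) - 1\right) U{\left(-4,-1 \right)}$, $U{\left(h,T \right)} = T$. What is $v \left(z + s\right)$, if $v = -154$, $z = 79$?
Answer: $-11396$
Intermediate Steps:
$s = -5$ ($s = \left(\left(2 - -4\right) - 1\right) \left(-1\right) = \left(\left(2 + 4\right) - 1\right) \left(-1\right) = \left(6 - 1\right) \left(-1\right) = 5 \left(-1\right) = -5$)
$v \left(z + s\right) = - 154 \left(79 - 5\right) = \left(-154\right) 74 = -11396$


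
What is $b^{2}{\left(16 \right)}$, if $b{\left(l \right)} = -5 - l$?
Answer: $441$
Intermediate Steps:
$b^{2}{\left(16 \right)} = \left(-5 - 16\right)^{2} = \left(-21\right)^{2} = 441$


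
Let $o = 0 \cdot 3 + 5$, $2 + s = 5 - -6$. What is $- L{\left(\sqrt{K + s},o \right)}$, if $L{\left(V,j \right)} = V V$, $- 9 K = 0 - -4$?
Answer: $- \frac{77}{9} \approx -8.5556$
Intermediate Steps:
$K = - \frac{4}{9}$ ($K = - \frac{0 - -4}{9} = - \frac{0 + 4}{9} = \left(- \frac{1}{9}\right) 4 = - \frac{4}{9} \approx -0.44444$)
$s = 9$ ($s = -2 + \left(5 - -6\right) = -2 + \left(5 + 6\right) = -2 + 11 = 9$)
$o = 5$ ($o = 0 + 5 = 5$)
$L{\left(V,j \right)} = V^{2}$
$- L{\left(\sqrt{K + s},o \right)} = - \left(\sqrt{- \frac{4}{9} + 9}\right)^{2} = - \left(\sqrt{\frac{77}{9}}\right)^{2} = - \left(\frac{\sqrt{77}}{3}\right)^{2} = \left(-1\right) \frac{77}{9} = - \frac{77}{9}$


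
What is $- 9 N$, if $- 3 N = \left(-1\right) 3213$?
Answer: $-9639$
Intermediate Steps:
$N = 1071$ ($N = - \frac{\left(-1\right) 3213}{3} = \left(- \frac{1}{3}\right) \left(-3213\right) = 1071$)
$- 9 N = \left(-9\right) 1071 = -9639$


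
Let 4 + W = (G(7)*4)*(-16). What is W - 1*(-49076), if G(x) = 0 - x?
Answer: 49520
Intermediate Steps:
G(x) = -x
W = 444 (W = -4 + (-1*7*4)*(-16) = -4 - 7*4*(-16) = -4 - 28*(-16) = -4 + 448 = 444)
W - 1*(-49076) = 444 - 1*(-49076) = 444 + 49076 = 49520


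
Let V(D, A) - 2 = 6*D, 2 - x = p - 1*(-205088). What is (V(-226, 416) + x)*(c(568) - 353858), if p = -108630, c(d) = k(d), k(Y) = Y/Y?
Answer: 34610753170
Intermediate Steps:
k(Y) = 1
c(d) = 1
x = -96456 (x = 2 - (-108630 - 1*(-205088)) = 2 - (-108630 + 205088) = 2 - 1*96458 = 2 - 96458 = -96456)
V(D, A) = 2 + 6*D
(V(-226, 416) + x)*(c(568) - 353858) = ((2 + 6*(-226)) - 96456)*(1 - 353858) = ((2 - 1356) - 96456)*(-353857) = (-1354 - 96456)*(-353857) = -97810*(-353857) = 34610753170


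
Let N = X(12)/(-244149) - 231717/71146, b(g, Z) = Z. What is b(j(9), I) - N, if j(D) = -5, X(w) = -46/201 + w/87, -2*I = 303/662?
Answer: 202966050143750675/67028188540285692 ≈ 3.0281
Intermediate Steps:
I = -303/1324 (I = -303/(2*662) = -½*303/662 = -303/1324 ≈ -0.22885)
X(w) = -46/201 + w/87 (X(w) = -46*1/201 + w*(1/87) = -46/201 + w/87)
N = -329766741265177/101251040091066 (N = (-46/201 + (1/87)*12)/(-244149) - 231717/71146 = (-46/201 + 4/29)*(-1/244149) - 231717*1/71146 = -530/5829*(-1/244149) - 231717/71146 = 530/1423144521 - 231717/71146 = -329766741265177/101251040091066 ≈ -3.2569)
b(j(9), I) - N = -303/1324 - 1*(-329766741265177/101251040091066) = -303/1324 + 329766741265177/101251040091066 = 202966050143750675/67028188540285692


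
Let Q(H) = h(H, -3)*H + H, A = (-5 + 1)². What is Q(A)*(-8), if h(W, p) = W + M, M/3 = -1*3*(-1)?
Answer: -3328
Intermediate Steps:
M = 9 (M = 3*(-1*3*(-1)) = 3*(-3*(-1)) = 3*3 = 9)
h(W, p) = 9 + W (h(W, p) = W + 9 = 9 + W)
A = 16 (A = (-4)² = 16)
Q(H) = H + H*(9 + H) (Q(H) = (9 + H)*H + H = H*(9 + H) + H = H + H*(9 + H))
Q(A)*(-8) = (16*(10 + 16))*(-8) = (16*26)*(-8) = 416*(-8) = -3328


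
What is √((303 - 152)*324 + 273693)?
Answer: √322617 ≈ 567.99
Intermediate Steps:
√((303 - 152)*324 + 273693) = √(151*324 + 273693) = √(48924 + 273693) = √322617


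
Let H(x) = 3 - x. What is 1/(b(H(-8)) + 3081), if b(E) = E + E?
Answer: 1/3103 ≈ 0.00032227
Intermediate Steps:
b(E) = 2*E
1/(b(H(-8)) + 3081) = 1/(2*(3 - 1*(-8)) + 3081) = 1/(2*(3 + 8) + 3081) = 1/(2*11 + 3081) = 1/(22 + 3081) = 1/3103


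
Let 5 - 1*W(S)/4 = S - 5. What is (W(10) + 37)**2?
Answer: 1369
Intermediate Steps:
W(S) = 40 - 4*S (W(S) = 20 - 4*(S - 5) = 20 - 4*(-5 + S) = 20 + (20 - 4*S) = 40 - 4*S)
(W(10) + 37)**2 = ((40 - 4*10) + 37)**2 = ((40 - 40) + 37)**2 = (0 + 37)**2 = 37**2 = 1369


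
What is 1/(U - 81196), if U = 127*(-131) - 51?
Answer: -1/97884 ≈ -1.0216e-5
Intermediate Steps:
U = -16688 (U = -16637 - 51 = -16688)
1/(U - 81196) = 1/(-16688 - 81196) = 1/(-97884) = -1/97884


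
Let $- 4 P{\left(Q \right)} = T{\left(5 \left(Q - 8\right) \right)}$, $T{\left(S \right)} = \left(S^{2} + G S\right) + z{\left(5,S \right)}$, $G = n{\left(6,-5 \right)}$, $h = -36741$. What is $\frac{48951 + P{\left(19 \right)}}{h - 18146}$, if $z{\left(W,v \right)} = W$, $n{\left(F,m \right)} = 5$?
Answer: $- \frac{192499}{219548} \approx -0.8768$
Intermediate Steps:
$G = 5$
$T{\left(S \right)} = 5 + S^{2} + 5 S$ ($T{\left(S \right)} = \left(S^{2} + 5 S\right) + 5 = 5 + S^{2} + 5 S$)
$P{\left(Q \right)} = \frac{195}{4} - \frac{25 Q}{4} - \frac{\left(-40 + 5 Q\right)^{2}}{4}$ ($P{\left(Q \right)} = - \frac{5 + \left(5 \left(Q - 8\right)\right)^{2} + 5 \cdot 5 \left(Q - 8\right)}{4} = - \frac{5 + \left(5 \left(-8 + Q\right)\right)^{2} + 5 \cdot 5 \left(-8 + Q\right)}{4} = - \frac{5 + \left(-40 + 5 Q\right)^{2} + 5 \left(-40 + 5 Q\right)}{4} = - \frac{5 + \left(-40 + 5 Q\right)^{2} + \left(-200 + 25 Q\right)}{4} = - \frac{-195 + \left(-40 + 5 Q\right)^{2} + 25 Q}{4} = \frac{195}{4} - \frac{25 Q}{4} - \frac{\left(-40 + 5 Q\right)^{2}}{4}$)
$\frac{48951 + P{\left(19 \right)}}{h - 18146} = \frac{48951 - \left(-1430 + \frac{9025}{4}\right)}{-36741 - 18146} = \frac{48951 - \frac{3305}{4}}{-54887} = \left(48951 - \frac{3305}{4}\right) \left(- \frac{1}{54887}\right) = \frac{192499}{4} \left(- \frac{1}{54887}\right) = - \frac{192499}{219548}$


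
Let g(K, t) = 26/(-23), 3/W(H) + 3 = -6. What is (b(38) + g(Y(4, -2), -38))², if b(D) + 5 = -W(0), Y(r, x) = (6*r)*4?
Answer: 160000/4761 ≈ 33.606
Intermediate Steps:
Y(r, x) = 24*r
W(H) = -⅓ (W(H) = 3/(-3 - 6) = 3/(-9) = 3*(-⅑) = -⅓)
g(K, t) = -26/23 (g(K, t) = 26*(-1/23) = -26/23)
b(D) = -14/3 (b(D) = -5 - 1*(-⅓) = -5 + ⅓ = -14/3)
(b(38) + g(Y(4, -2), -38))² = (-14/3 - 26/23)² = (-400/69)² = 160000/4761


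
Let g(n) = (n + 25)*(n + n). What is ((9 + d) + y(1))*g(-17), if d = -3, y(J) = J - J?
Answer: -1632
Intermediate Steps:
y(J) = 0
g(n) = 2*n*(25 + n) (g(n) = (25 + n)*(2*n) = 2*n*(25 + n))
((9 + d) + y(1))*g(-17) = ((9 - 3) + 0)*(2*(-17)*(25 - 17)) = (6 + 0)*(2*(-17)*8) = 6*(-272) = -1632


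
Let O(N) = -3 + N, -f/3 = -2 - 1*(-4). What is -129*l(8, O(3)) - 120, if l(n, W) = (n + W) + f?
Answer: -378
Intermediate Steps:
f = -6 (f = -3*(-2 - 1*(-4)) = -3*(-2 + 4) = -3*2 = -6)
l(n, W) = -6 + W + n (l(n, W) = (n + W) - 6 = (W + n) - 6 = -6 + W + n)
-129*l(8, O(3)) - 120 = -129*(-6 + (-3 + 3) + 8) - 120 = -129*(-6 + 0 + 8) - 120 = -129*2 - 120 = -258 - 120 = -378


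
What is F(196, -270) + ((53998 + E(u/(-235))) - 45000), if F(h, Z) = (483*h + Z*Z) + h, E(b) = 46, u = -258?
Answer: 176808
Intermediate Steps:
F(h, Z) = Z² + 484*h (F(h, Z) = (483*h + Z²) + h = (Z² + 483*h) + h = Z² + 484*h)
F(196, -270) + ((53998 + E(u/(-235))) - 45000) = ((-270)² + 484*196) + ((53998 + 46) - 45000) = (72900 + 94864) + (54044 - 45000) = 167764 + 9044 = 176808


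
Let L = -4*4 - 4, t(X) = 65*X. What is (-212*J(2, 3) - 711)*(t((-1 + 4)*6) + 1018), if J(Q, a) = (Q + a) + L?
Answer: 5402172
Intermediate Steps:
L = -20 (L = -16 - 4 = -20)
J(Q, a) = -20 + Q + a (J(Q, a) = (Q + a) - 20 = -20 + Q + a)
(-212*J(2, 3) - 711)*(t((-1 + 4)*6) + 1018) = (-212*(-20 + 2 + 3) - 711)*(65*((-1 + 4)*6) + 1018) = (-212*(-15) - 711)*(65*(3*6) + 1018) = (3180 - 711)*(65*18 + 1018) = 2469*(1170 + 1018) = 2469*2188 = 5402172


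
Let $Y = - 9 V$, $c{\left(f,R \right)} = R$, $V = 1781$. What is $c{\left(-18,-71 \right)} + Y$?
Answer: $-16100$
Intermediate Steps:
$Y = -16029$ ($Y = \left(-9\right) 1781 = -16029$)
$c{\left(-18,-71 \right)} + Y = -71 - 16029 = -16100$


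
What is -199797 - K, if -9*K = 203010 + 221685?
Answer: -457826/3 ≈ -1.5261e+5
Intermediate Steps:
K = -141565/3 (K = -(203010 + 221685)/9 = -⅑*424695 = -141565/3 ≈ -47188.)
-199797 - K = -199797 - 1*(-141565/3) = -199797 + 141565/3 = -457826/3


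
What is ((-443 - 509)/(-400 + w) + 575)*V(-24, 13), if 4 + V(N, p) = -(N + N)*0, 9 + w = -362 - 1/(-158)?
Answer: -280780764/121817 ≈ -2304.9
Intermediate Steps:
w = -58617/158 (w = -9 + (-362 - 1/(-158)) = -9 + (-362 - 1*(-1/158)) = -9 + (-362 + 1/158) = -9 - 57195/158 = -58617/158 ≈ -370.99)
V(N, p) = -4 (V(N, p) = -4 - (N + N)*0 = -4 - 2*N*0 = -4 - 1*0 = -4 + 0 = -4)
((-443 - 509)/(-400 + w) + 575)*V(-24, 13) = ((-443 - 509)/(-400 - 58617/158) + 575)*(-4) = (-952/(-121817/158) + 575)*(-4) = (-952*(-158/121817) + 575)*(-4) = (150416/121817 + 575)*(-4) = (70195191/121817)*(-4) = -280780764/121817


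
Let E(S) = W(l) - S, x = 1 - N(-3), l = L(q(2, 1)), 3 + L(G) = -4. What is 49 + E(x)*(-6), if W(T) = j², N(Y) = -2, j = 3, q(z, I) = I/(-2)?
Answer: 13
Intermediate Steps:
q(z, I) = -I/2 (q(z, I) = I*(-½) = -I/2)
L(G) = -7 (L(G) = -3 - 4 = -7)
l = -7
W(T) = 9 (W(T) = 3² = 9)
x = 3 (x = 1 - 1*(-2) = 1 + 2 = 3)
E(S) = 9 - S
49 + E(x)*(-6) = 49 + (9 - 1*3)*(-6) = 49 + (9 - 3)*(-6) = 49 + 6*(-6) = 49 - 36 = 13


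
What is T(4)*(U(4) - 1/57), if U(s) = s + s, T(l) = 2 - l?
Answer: -910/57 ≈ -15.965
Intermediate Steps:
U(s) = 2*s
T(4)*(U(4) - 1/57) = (2 - 1*4)*(2*4 - 1/57) = (2 - 4)*(8 - 1*1/57) = -2*(8 - 1/57) = -2*455/57 = -910/57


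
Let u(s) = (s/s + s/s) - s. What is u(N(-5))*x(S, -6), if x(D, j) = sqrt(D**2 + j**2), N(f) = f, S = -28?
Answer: 14*sqrt(205) ≈ 200.45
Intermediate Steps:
u(s) = 2 - s (u(s) = (1 + 1) - s = 2 - s)
u(N(-5))*x(S, -6) = (2 - 1*(-5))*sqrt((-28)**2 + (-6)**2) = (2 + 5)*sqrt(784 + 36) = 7*sqrt(820) = 7*(2*sqrt(205)) = 14*sqrt(205)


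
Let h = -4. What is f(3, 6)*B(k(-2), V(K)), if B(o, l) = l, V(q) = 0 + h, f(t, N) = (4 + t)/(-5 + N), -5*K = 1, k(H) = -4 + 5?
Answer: -28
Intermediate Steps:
k(H) = 1
K = -⅕ (K = -⅕*1 = -⅕ ≈ -0.20000)
f(t, N) = (4 + t)/(-5 + N)
V(q) = -4 (V(q) = 0 - 4 = -4)
f(3, 6)*B(k(-2), V(K)) = ((4 + 3)/(-5 + 6))*(-4) = (7/1)*(-4) = (1*7)*(-4) = 7*(-4) = -28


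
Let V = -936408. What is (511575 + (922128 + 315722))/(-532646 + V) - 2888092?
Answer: -4242764854393/1469054 ≈ -2.8881e+6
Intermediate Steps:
(511575 + (922128 + 315722))/(-532646 + V) - 2888092 = (511575 + (922128 + 315722))/(-532646 - 936408) - 2888092 = (511575 + 1237850)/(-1469054) - 2888092 = 1749425*(-1/1469054) - 2888092 = -1749425/1469054 - 2888092 = -4242764854393/1469054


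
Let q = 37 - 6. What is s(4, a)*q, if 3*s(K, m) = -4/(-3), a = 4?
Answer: 124/9 ≈ 13.778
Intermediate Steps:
s(K, m) = 4/9 (s(K, m) = (-4/(-3))/3 = (-4*(-1/3))/3 = (1/3)*(4/3) = 4/9)
q = 31
s(4, a)*q = (4/9)*31 = 124/9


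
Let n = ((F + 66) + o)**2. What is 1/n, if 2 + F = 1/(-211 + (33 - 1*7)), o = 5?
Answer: 34225/162919696 ≈ 0.00021007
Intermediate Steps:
F = -371/185 (F = -2 + 1/(-211 + (33 - 1*7)) = -2 + 1/(-211 + (33 - 7)) = -2 + 1/(-211 + 26) = -2 + 1/(-185) = -2 - 1/185 = -371/185 ≈ -2.0054)
n = 162919696/34225 (n = ((-371/185 + 66) + 5)**2 = (11839/185 + 5)**2 = (12764/185)**2 = 162919696/34225 ≈ 4760.3)
1/n = 1/(162919696/34225) = 34225/162919696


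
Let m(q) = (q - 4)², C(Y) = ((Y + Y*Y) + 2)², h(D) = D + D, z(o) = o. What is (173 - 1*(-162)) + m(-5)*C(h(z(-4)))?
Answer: 272819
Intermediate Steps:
h(D) = 2*D
C(Y) = (2 + Y + Y²)² (C(Y) = ((Y + Y²) + 2)² = (2 + Y + Y²)²)
m(q) = (-4 + q)²
(173 - 1*(-162)) + m(-5)*C(h(z(-4))) = (173 - 1*(-162)) + (-4 - 5)²*(2 + 2*(-4) + (2*(-4))²)² = (173 + 162) + (-9)²*(2 - 8 + (-8)²)² = 335 + 81*(2 - 8 + 64)² = 335 + 81*58² = 335 + 81*3364 = 335 + 272484 = 272819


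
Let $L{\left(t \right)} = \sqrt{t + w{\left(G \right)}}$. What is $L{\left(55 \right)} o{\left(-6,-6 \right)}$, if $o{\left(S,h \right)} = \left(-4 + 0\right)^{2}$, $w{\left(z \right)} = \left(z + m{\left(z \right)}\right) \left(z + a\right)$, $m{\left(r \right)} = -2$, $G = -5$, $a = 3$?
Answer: $16 \sqrt{69} \approx 132.91$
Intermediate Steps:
$w{\left(z \right)} = \left(-2 + z\right) \left(3 + z\right)$ ($w{\left(z \right)} = \left(z - 2\right) \left(z + 3\right) = \left(-2 + z\right) \left(3 + z\right)$)
$L{\left(t \right)} = \sqrt{14 + t}$ ($L{\left(t \right)} = \sqrt{t - \left(11 - 25\right)} = \sqrt{t - -14} = \sqrt{t + 14} = \sqrt{14 + t}$)
$o{\left(S,h \right)} = 16$ ($o{\left(S,h \right)} = \left(-4\right)^{2} = 16$)
$L{\left(55 \right)} o{\left(-6,-6 \right)} = \sqrt{14 + 55} \cdot 16 = \sqrt{69} \cdot 16 = 16 \sqrt{69}$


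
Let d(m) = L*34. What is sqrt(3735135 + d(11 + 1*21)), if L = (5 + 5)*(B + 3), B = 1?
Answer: 7*sqrt(76255) ≈ 1933.0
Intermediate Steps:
L = 40 (L = (5 + 5)*(1 + 3) = 10*4 = 40)
d(m) = 1360 (d(m) = 40*34 = 1360)
sqrt(3735135 + d(11 + 1*21)) = sqrt(3735135 + 1360) = sqrt(3736495) = 7*sqrt(76255)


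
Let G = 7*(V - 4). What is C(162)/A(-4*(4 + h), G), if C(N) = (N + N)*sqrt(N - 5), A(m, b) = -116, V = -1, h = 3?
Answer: -81*sqrt(157)/29 ≈ -34.997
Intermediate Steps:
G = -35 (G = 7*(-1 - 4) = 7*(-5) = -35)
C(N) = 2*N*sqrt(-5 + N) (C(N) = (2*N)*sqrt(-5 + N) = 2*N*sqrt(-5 + N))
C(162)/A(-4*(4 + h), G) = (2*162*sqrt(-5 + 162))/(-116) = (2*162*sqrt(157))*(-1/116) = (324*sqrt(157))*(-1/116) = -81*sqrt(157)/29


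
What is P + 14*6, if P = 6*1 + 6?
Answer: 96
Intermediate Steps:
P = 12 (P = 6 + 6 = 12)
P + 14*6 = 12 + 14*6 = 12 + 84 = 96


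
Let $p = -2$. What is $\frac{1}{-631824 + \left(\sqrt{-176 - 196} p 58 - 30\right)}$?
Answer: $\frac{i}{2 \left(- 315927 i + 116 \sqrt{93}\right)} \approx -1.5826 \cdot 10^{-6} + 5.6039 \cdot 10^{-9} i$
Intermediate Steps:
$\frac{1}{-631824 + \left(\sqrt{-176 - 196} p 58 - 30\right)} = \frac{1}{-631824 - \left(30 - \sqrt{-176 - 196} \left(\left(-2\right) 58\right)\right)} = \frac{1}{-631824 - \left(30 - \sqrt{-372} \left(-116\right)\right)} = \frac{1}{-631824 - \left(30 - 2 i \sqrt{93} \left(-116\right)\right)} = \frac{1}{-631824 - \left(30 + 232 i \sqrt{93}\right)} = \frac{1}{-631854 - 232 i \sqrt{93}}$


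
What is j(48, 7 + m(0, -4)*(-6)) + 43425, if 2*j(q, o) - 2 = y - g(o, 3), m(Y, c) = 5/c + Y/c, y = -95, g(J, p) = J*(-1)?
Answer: 173543/4 ≈ 43386.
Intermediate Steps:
g(J, p) = -J
j(q, o) = -93/2 + o/2 (j(q, o) = 1 + (-95 - (-1)*o)/2 = 1 + (-95 + o)/2 = 1 + (-95/2 + o/2) = -93/2 + o/2)
j(48, 7 + m(0, -4)*(-6)) + 43425 = (-93/2 + (7 + ((5 + 0)/(-4))*(-6))/2) + 43425 = (-93/2 + (7 - 1/4*5*(-6))/2) + 43425 = (-93/2 + (7 - 5/4*(-6))/2) + 43425 = (-93/2 + (7 + 15/2)/2) + 43425 = (-93/2 + (1/2)*(29/2)) + 43425 = (-93/2 + 29/4) + 43425 = -157/4 + 43425 = 173543/4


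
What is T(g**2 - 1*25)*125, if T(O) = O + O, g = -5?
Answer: 0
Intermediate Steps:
T(O) = 2*O
T(g**2 - 1*25)*125 = (2*((-5)**2 - 1*25))*125 = (2*(25 - 25))*125 = (2*0)*125 = 0*125 = 0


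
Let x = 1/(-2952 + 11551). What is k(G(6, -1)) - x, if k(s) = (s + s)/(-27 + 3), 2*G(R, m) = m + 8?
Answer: -60217/206376 ≈ -0.29178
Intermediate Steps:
G(R, m) = 4 + m/2 (G(R, m) = (m + 8)/2 = (8 + m)/2 = 4 + m/2)
x = 1/8599 ≈ 0.00011629
k(s) = -s/12 (k(s) = (2*s)/(-24) = (2*s)*(-1/24) = -s/12)
k(G(6, -1)) - x = -(4 + (1/2)*(-1))/12 - 1*1/8599 = -(4 - 1/2)/12 - 1/8599 = -1/12*7/2 - 1/8599 = -7/24 - 1/8599 = -60217/206376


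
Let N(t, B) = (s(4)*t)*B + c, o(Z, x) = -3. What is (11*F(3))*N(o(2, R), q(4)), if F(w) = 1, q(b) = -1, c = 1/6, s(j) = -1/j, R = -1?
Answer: -77/12 ≈ -6.4167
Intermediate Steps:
c = 1/6 ≈ 0.16667
N(t, B) = 1/6 - B*t/4 (N(t, B) = ((-1/4)*t)*B + 1/6 = ((-1*1/4)*t)*B + 1/6 = (-t/4)*B + 1/6 = -B*t/4 + 1/6 = 1/6 - B*t/4)
(11*F(3))*N(o(2, R), q(4)) = (11*1)*(1/6 - 1/4*(-1)*(-3)) = 11*(1/6 - 3/4) = 11*(-7/12) = -77/12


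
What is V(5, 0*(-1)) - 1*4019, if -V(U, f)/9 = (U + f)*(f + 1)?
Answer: -4064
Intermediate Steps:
V(U, f) = -9*(1 + f)*(U + f) (V(U, f) = -9*(U + f)*(f + 1) = -9*(U + f)*(1 + f) = -9*(1 + f)*(U + f))
V(5, 0*(-1)) - 1*4019 = (-9*5 - 0*(-1) - 9*(0*(-1))**2 - 9*5*0*(-1)) - 1*4019 = (-45 - 9*0 - 9*0**2 - 9*5*0) - 4019 = (-45 + 0 - 9*0 + 0) - 4019 = (-45 + 0 + 0 + 0) - 4019 = -45 - 4019 = -4064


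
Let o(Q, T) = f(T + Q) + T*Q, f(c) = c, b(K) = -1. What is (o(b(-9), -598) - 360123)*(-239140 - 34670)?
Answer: 98605552440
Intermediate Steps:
o(Q, T) = Q + T + Q*T (o(Q, T) = (T + Q) + T*Q = (Q + T) + Q*T = Q + T + Q*T)
(o(b(-9), -598) - 360123)*(-239140 - 34670) = ((-1 - 598 - 1*(-598)) - 360123)*(-239140 - 34670) = ((-1 - 598 + 598) - 360123)*(-273810) = (-1 - 360123)*(-273810) = -360124*(-273810) = 98605552440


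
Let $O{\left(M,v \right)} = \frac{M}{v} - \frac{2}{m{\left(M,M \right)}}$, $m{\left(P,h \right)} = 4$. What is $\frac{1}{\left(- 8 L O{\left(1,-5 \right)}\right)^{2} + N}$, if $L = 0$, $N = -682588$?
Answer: $- \frac{1}{682588} \approx -1.465 \cdot 10^{-6}$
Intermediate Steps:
$O{\left(M,v \right)} = - \frac{1}{2} + \frac{M}{v}$ ($O{\left(M,v \right)} = \frac{M}{v} - \frac{2}{4} = \frac{M}{v} - \frac{1}{2} = - \frac{1}{2} + \frac{M}{v}$)
$\frac{1}{\left(- 8 L O{\left(1,-5 \right)}\right)^{2} + N} = \frac{1}{\left(\left(-8\right) 0 \frac{1 - - \frac{5}{2}}{-5}\right)^{2} - 682588} = \frac{1}{\left(0 \left(- \frac{1 + \frac{5}{2}}{5}\right)\right)^{2} - 682588} = \frac{1}{\left(0 \left(\left(- \frac{1}{5}\right) \frac{7}{2}\right)\right)^{2} - 682588} = \frac{1}{\left(0 \left(- \frac{7}{10}\right)\right)^{2} - 682588} = \frac{1}{0^{2} - 682588} = \frac{1}{0 - 682588} = \frac{1}{-682588} = - \frac{1}{682588}$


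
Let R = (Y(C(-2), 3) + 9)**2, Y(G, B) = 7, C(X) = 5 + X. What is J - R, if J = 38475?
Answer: 38219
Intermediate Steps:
R = 256 (R = (7 + 9)**2 = 16**2 = 256)
J - R = 38475 - 1*256 = 38475 - 256 = 38219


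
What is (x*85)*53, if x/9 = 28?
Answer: 1135260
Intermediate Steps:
x = 252 (x = 9*28 = 252)
(x*85)*53 = (252*85)*53 = 21420*53 = 1135260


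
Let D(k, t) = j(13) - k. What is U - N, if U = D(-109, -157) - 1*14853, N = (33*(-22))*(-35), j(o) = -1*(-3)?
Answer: -40151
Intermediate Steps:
j(o) = 3
D(k, t) = 3 - k
N = 25410 (N = -726*(-35) = 25410)
U = -14741 (U = (3 - 1*(-109)) - 1*14853 = (3 + 109) - 14853 = 112 - 14853 = -14741)
U - N = -14741 - 1*25410 = -14741 - 25410 = -40151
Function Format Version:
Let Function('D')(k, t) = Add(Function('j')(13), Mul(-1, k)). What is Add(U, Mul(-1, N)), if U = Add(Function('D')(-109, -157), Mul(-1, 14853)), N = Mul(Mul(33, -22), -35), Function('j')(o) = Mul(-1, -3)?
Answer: -40151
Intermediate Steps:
Function('j')(o) = 3
Function('D')(k, t) = Add(3, Mul(-1, k))
N = 25410 (N = Mul(-726, -35) = 25410)
U = -14741 (U = Add(Add(3, Mul(-1, -109)), Mul(-1, 14853)) = Add(Add(3, 109), -14853) = Add(112, -14853) = -14741)
Add(U, Mul(-1, N)) = Add(-14741, Mul(-1, 25410)) = Add(-14741, -25410) = -40151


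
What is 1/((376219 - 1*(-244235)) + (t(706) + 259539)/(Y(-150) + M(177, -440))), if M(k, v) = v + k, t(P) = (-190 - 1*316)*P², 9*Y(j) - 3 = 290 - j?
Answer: 1924/3461295189 ≈ 5.5586e-7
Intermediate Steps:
Y(j) = 293/9 - j/9 (Y(j) = ⅓ + (290 - j)/9 = ⅓ + (290/9 - j/9) = 293/9 - j/9)
t(P) = -506*P² (t(P) = (-190 - 316)*P² = -506*P²)
M(k, v) = k + v
1/((376219 - 1*(-244235)) + (t(706) + 259539)/(Y(-150) + M(177, -440))) = 1/((376219 - 1*(-244235)) + (-506*706² + 259539)/((293/9 - ⅑*(-150)) + (177 - 440))) = 1/((376219 + 244235) + (-506*498436 + 259539)/((293/9 + 50/3) - 263)) = 1/(620454 + (-252208616 + 259539)/(443/9 - 263)) = 1/(620454 - 251949077/(-1924/9)) = 1/(620454 - 251949077*(-9/1924)) = 1/(620454 + 2267541693/1924) = 1/(3461295189/1924) = 1924/3461295189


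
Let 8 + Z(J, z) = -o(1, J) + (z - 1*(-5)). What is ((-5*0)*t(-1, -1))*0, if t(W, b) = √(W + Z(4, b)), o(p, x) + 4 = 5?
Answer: 0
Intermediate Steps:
o(p, x) = 1 (o(p, x) = -4 + 5 = 1)
Z(J, z) = -4 + z (Z(J, z) = -8 + (-1*1 + (z - 1*(-5))) = -8 + (-1 + (z + 5)) = -8 + (-1 + (5 + z)) = -8 + (4 + z) = -4 + z)
t(W, b) = √(-4 + W + b) (t(W, b) = √(W + (-4 + b)) = √(-4 + W + b))
((-5*0)*t(-1, -1))*0 = ((-5*0)*√(-4 - 1 - 1))*0 = (0*√(-6))*0 = (0*(I*√6))*0 = 0*0 = 0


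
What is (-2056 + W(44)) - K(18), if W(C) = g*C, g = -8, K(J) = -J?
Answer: -2390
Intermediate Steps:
W(C) = -8*C
(-2056 + W(44)) - K(18) = (-2056 - 8*44) - (-1)*18 = (-2056 - 352) - 1*(-18) = -2408 + 18 = -2390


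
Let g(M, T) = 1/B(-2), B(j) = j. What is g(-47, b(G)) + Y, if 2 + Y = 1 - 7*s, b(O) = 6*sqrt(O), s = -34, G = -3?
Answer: 473/2 ≈ 236.50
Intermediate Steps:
g(M, T) = -1/2 (g(M, T) = 1/(-2) = -1/2)
Y = 237 (Y = -2 + (1 - 7*(-34)) = -2 + (1 + 238) = -2 + 239 = 237)
g(-47, b(G)) + Y = -1/2 + 237 = 473/2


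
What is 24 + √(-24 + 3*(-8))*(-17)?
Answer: 24 - 68*I*√3 ≈ 24.0 - 117.78*I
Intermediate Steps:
24 + √(-24 + 3*(-8))*(-17) = 24 + √(-24 - 24)*(-17) = 24 + √(-48)*(-17) = 24 + (4*I*√3)*(-17) = 24 - 68*I*√3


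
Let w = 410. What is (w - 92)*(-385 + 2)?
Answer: -121794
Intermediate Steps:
(w - 92)*(-385 + 2) = (410 - 92)*(-385 + 2) = 318*(-383) = -121794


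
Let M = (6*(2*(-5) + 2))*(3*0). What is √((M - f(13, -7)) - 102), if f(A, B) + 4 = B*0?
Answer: 7*I*√2 ≈ 9.8995*I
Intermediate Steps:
f(A, B) = -4 (f(A, B) = -4 + B*0 = -4 + 0 = -4)
M = 0 (M = (6*(-10 + 2))*0 = (6*(-8))*0 = -48*0 = 0)
√((M - f(13, -7)) - 102) = √((0 - 1*(-4)) - 102) = √((0 + 4) - 102) = √(4 - 102) = √(-98) = 7*I*√2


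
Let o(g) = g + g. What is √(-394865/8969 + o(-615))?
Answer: I*√102486386215/8969 ≈ 35.693*I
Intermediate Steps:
o(g) = 2*g
√(-394865/8969 + o(-615)) = √(-394865/8969 + 2*(-615)) = √(-394865*1/8969 - 1230) = √(-394865/8969 - 1230) = √(-11426735/8969) = I*√102486386215/8969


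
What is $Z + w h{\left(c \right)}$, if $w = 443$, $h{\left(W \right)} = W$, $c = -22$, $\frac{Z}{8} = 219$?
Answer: $-7994$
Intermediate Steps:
$Z = 1752$ ($Z = 8 \cdot 219 = 1752$)
$Z + w h{\left(c \right)} = 1752 + 443 \left(-22\right) = 1752 - 9746 = -7994$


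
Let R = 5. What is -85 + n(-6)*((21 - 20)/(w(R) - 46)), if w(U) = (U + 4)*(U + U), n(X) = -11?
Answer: -341/4 ≈ -85.250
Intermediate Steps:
w(U) = 2*U*(4 + U) (w(U) = (4 + U)*(2*U) = 2*U*(4 + U))
-85 + n(-6)*((21 - 20)/(w(R) - 46)) = -85 - 11*(21 - 20)/(2*5*(4 + 5) - 46) = -85 - 11/(2*5*9 - 46) = -85 - 11/(90 - 46) = -85 - 11/44 = -85 - 11*1/44 = -85 - ¼ = -341/4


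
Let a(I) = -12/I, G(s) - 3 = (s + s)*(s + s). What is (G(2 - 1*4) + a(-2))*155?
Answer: 3875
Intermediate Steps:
G(s) = 3 + 4*s² (G(s) = 3 + (s + s)*(s + s) = 3 + (2*s)*(2*s) = 3 + 4*s²)
(G(2 - 1*4) + a(-2))*155 = ((3 + 4*(2 - 1*4)²) - 12/(-2))*155 = ((3 + 4*(2 - 4)²) - 12*(-½))*155 = ((3 + 4*(-2)²) + 6)*155 = ((3 + 4*4) + 6)*155 = ((3 + 16) + 6)*155 = (19 + 6)*155 = 25*155 = 3875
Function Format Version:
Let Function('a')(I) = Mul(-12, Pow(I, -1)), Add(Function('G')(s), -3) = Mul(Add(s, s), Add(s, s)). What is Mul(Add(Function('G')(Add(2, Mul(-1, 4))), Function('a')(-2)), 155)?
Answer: 3875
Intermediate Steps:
Function('G')(s) = Add(3, Mul(4, Pow(s, 2))) (Function('G')(s) = Add(3, Mul(Add(s, s), Add(s, s))) = Add(3, Mul(Mul(2, s), Mul(2, s))) = Add(3, Mul(4, Pow(s, 2))))
Mul(Add(Function('G')(Add(2, Mul(-1, 4))), Function('a')(-2)), 155) = Mul(Add(Add(3, Mul(4, Pow(Add(2, Mul(-1, 4)), 2))), Mul(-12, Pow(-2, -1))), 155) = Mul(Add(Add(3, Mul(4, Pow(Add(2, -4), 2))), Mul(-12, Rational(-1, 2))), 155) = Mul(Add(Add(3, Mul(4, Pow(-2, 2))), 6), 155) = Mul(Add(Add(3, Mul(4, 4)), 6), 155) = Mul(Add(Add(3, 16), 6), 155) = Mul(Add(19, 6), 155) = Mul(25, 155) = 3875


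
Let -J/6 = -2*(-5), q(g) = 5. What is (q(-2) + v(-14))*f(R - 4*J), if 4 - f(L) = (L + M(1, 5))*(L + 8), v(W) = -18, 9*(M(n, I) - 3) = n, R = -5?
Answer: 752141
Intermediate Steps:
M(n, I) = 3 + n/9
J = -60 (J = -(-12)*(-5) = -6*10 = -60)
f(L) = 4 - (8 + L)*(28/9 + L) (f(L) = 4 - (L + (3 + (⅑)*1))*(L + 8) = 4 - (L + (3 + ⅑))*(8 + L) = 4 - (L + 28/9)*(8 + L) = 4 - (28/9 + L)*(8 + L) = 4 - (8 + L)*(28/9 + L))
(q(-2) + v(-14))*f(R - 4*J) = (5 - 18)*(-188/9 - (-5 - 4*(-60))² - 100*(-5 - 4*(-60))/9) = -13*(-188/9 - (-5 + 240)² - 100*(-5 + 240)/9) = -13*(-188/9 - 1*235² - 100/9*235) = -13*(-188/9 - 1*55225 - 23500/9) = -13*(-188/9 - 55225 - 23500/9) = -13*(-57857) = 752141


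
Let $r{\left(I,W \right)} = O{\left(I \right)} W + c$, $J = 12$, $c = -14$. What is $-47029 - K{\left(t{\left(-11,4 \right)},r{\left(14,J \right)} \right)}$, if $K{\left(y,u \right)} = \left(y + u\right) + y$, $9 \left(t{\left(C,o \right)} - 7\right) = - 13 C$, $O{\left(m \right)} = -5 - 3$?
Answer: $- \frac{422683}{9} \approx -46965.0$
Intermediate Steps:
$O{\left(m \right)} = -8$ ($O{\left(m \right)} = -5 - 3 = -8$)
$t{\left(C,o \right)} = 7 - \frac{13 C}{9}$ ($t{\left(C,o \right)} = 7 + \frac{\left(-13\right) C}{9} = 7 - \frac{13 C}{9}$)
$r{\left(I,W \right)} = -14 - 8 W$ ($r{\left(I,W \right)} = - 8 W - 14 = -14 - 8 W$)
$K{\left(y,u \right)} = u + 2 y$ ($K{\left(y,u \right)} = \left(u + y\right) + y = u + 2 y$)
$-47029 - K{\left(t{\left(-11,4 \right)},r{\left(14,J \right)} \right)} = -47029 - \left(\left(-14 - 96\right) + 2 \left(7 - - \frac{143}{9}\right)\right) = -47029 - \left(\left(-14 - 96\right) + 2 \left(7 + \frac{143}{9}\right)\right) = -47029 - \left(-110 + 2 \cdot \frac{206}{9}\right) = -47029 - \left(-110 + \frac{412}{9}\right) = -47029 - - \frac{578}{9} = -47029 + \frac{578}{9} = - \frac{422683}{9}$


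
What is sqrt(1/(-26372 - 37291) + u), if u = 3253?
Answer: sqrt(13184335968294)/63663 ≈ 57.035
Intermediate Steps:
sqrt(1/(-26372 - 37291) + u) = sqrt(1/(-26372 - 37291) + 3253) = sqrt(1/(-63663) + 3253) = sqrt(-1/63663 + 3253) = sqrt(207095738/63663) = sqrt(13184335968294)/63663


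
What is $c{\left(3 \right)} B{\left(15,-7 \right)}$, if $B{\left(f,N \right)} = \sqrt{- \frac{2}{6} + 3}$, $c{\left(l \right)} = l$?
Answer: $2 \sqrt{6} \approx 4.899$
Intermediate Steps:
$B{\left(f,N \right)} = \frac{2 \sqrt{6}}{3}$ ($B{\left(f,N \right)} = \sqrt{\left(-2\right) \frac{1}{6} + 3} = \sqrt{- \frac{1}{3} + 3} = \sqrt{\frac{8}{3}} = \frac{2 \sqrt{6}}{3}$)
$c{\left(3 \right)} B{\left(15,-7 \right)} = 3 \frac{2 \sqrt{6}}{3} = 2 \sqrt{6}$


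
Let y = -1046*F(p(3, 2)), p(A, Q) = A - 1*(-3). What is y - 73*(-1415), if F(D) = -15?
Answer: 118985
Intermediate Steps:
p(A, Q) = 3 + A (p(A, Q) = A + 3 = 3 + A)
y = 15690 (y = -1046*(-15) = 15690)
y - 73*(-1415) = 15690 - 73*(-1415) = 15690 + 103295 = 118985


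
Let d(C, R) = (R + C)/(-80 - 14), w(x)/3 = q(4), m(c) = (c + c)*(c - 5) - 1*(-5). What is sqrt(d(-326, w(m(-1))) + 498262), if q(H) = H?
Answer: sqrt(1100668137)/47 ≈ 705.88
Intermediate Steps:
m(c) = 5 + 2*c*(-5 + c) (m(c) = (2*c)*(-5 + c) + 5 = 2*c*(-5 + c) + 5 = 5 + 2*c*(-5 + c))
w(x) = 12 (w(x) = 3*4 = 12)
d(C, R) = -C/94 - R/94 (d(C, R) = (C + R)/(-94) = (C + R)*(-1/94) = -C/94 - R/94)
sqrt(d(-326, w(m(-1))) + 498262) = sqrt((-1/94*(-326) - 1/94*12) + 498262) = sqrt((163/47 - 6/47) + 498262) = sqrt(157/47 + 498262) = sqrt(23418471/47) = sqrt(1100668137)/47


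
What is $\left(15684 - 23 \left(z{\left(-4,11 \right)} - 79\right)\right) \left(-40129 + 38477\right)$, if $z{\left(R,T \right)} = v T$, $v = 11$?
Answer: $-24314136$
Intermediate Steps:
$z{\left(R,T \right)} = 11 T$
$\left(15684 - 23 \left(z{\left(-4,11 \right)} - 79\right)\right) \left(-40129 + 38477\right) = \left(15684 - 23 \left(11 \cdot 11 - 79\right)\right) \left(-40129 + 38477\right) = \left(15684 - 23 \left(121 - 79\right)\right) \left(-1652\right) = \left(15684 - 966\right) \left(-1652\right) = 14718 \left(-1652\right) = -24314136$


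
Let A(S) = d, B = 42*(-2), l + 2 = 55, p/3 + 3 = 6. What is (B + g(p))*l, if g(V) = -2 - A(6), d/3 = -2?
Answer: -4240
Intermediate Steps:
p = 9 (p = -9 + 3*6 = -9 + 18 = 9)
l = 53 (l = -2 + 55 = 53)
B = -84
d = -6 (d = 3*(-2) = -6)
A(S) = -6
g(V) = 4 (g(V) = -2 - 1*(-6) = -2 + 6 = 4)
(B + g(p))*l = (-84 + 4)*53 = -80*53 = -4240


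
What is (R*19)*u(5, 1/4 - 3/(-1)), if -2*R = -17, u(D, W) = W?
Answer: 4199/8 ≈ 524.88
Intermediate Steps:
R = 17/2 (R = -1/2*(-17) = 17/2 ≈ 8.5000)
(R*19)*u(5, 1/4 - 3/(-1)) = ((17/2)*19)*(1/4 - 3/(-1)) = 323*(1*(1/4) - 3*(-1))/2 = 323*(1/4 + 3)/2 = (323/2)*(13/4) = 4199/8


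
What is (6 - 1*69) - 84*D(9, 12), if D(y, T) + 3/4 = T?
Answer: -1008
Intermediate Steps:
D(y, T) = -3/4 + T
(6 - 1*69) - 84*D(9, 12) = (6 - 1*69) - 84*(-3/4 + 12) = (6 - 69) - 84*45/4 = -63 - 945 = -1008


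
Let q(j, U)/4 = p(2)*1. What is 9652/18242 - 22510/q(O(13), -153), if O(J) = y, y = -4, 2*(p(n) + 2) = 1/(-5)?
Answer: 73340803/27363 ≈ 2680.3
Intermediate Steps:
p(n) = -21/10 (p(n) = -2 + (1/(-5))/2 = -2 + (1*(-⅕))/2 = -2 + (½)*(-⅕) = -2 - ⅒ = -21/10)
O(J) = -4
q(j, U) = -42/5 (q(j, U) = 4*(-21/10*1) = 4*(-21/10) = -42/5)
9652/18242 - 22510/q(O(13), -153) = 9652/18242 - 22510/(-42/5) = 9652*(1/18242) - 22510*(-5/42) = 4826/9121 + 56275/21 = 73340803/27363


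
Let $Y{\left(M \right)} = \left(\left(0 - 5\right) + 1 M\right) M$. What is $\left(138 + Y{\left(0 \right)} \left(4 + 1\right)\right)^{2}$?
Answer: $19044$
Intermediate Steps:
$Y{\left(M \right)} = M \left(-5 + M\right)$ ($Y{\left(M \right)} = \left(-5 + M\right) M = M \left(-5 + M\right)$)
$\left(138 + Y{\left(0 \right)} \left(4 + 1\right)\right)^{2} = \left(138 + 0 \left(-5 + 0\right) \left(4 + 1\right)\right)^{2} = \left(138 + 0 \left(-5\right) 5\right)^{2} = \left(138 + 0 \cdot 5\right)^{2} = \left(138 + 0\right)^{2} = 138^{2} = 19044$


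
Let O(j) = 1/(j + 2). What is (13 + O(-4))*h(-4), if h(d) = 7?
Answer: 175/2 ≈ 87.500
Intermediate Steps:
O(j) = 1/(2 + j)
(13 + O(-4))*h(-4) = (13 + 1/(2 - 4))*7 = (13 + 1/(-2))*7 = (13 - 1/2)*7 = (25/2)*7 = 175/2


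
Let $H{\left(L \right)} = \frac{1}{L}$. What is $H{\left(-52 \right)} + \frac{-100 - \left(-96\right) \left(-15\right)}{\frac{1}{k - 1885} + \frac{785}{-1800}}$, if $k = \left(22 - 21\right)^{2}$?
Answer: $\frac{4526096921}{1283308} \approx 3526.9$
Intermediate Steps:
$k = 1$ ($k = 1^{2} = 1$)
$H{\left(-52 \right)} + \frac{-100 - \left(-96\right) \left(-15\right)}{\frac{1}{k - 1885} + \frac{785}{-1800}} = \frac{1}{-52} + \frac{-100 - \left(-96\right) \left(-15\right)}{\frac{1}{1 - 1885} + \frac{785}{-1800}} = - \frac{1}{52} + \frac{-100 - 1440}{\frac{1}{-1884} + 785 \left(- \frac{1}{1800}\right)} = - \frac{1}{52} + \frac{-100 - 1440}{- \frac{1}{1884} - \frac{157}{360}} = - \frac{1}{52} - \frac{1540}{- \frac{24679}{56520}} = - \frac{1}{52} - - \frac{87040800}{24679} = - \frac{1}{52} + \frac{87040800}{24679} = \frac{4526096921}{1283308}$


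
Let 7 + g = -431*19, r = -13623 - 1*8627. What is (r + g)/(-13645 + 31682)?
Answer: -30446/18037 ≈ -1.6880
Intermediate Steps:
r = -22250 (r = -13623 - 8627 = -22250)
g = -8196 (g = -7 - 431*19 = -7 - 8189 = -8196)
(r + g)/(-13645 + 31682) = (-22250 - 8196)/(-13645 + 31682) = -30446/18037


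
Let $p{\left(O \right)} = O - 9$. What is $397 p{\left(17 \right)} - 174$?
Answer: $3002$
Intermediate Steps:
$p{\left(O \right)} = -9 + O$ ($p{\left(O \right)} = O - 9 = -9 + O$)
$397 p{\left(17 \right)} - 174 = 397 \left(-9 + 17\right) - 174 = 397 \cdot 8 - 174 = 3176 - 174 = 3002$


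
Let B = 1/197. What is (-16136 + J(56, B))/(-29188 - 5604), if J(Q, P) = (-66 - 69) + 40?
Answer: 16231/34792 ≈ 0.46652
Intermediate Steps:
B = 1/197 ≈ 0.0050761
J(Q, P) = -95 (J(Q, P) = -135 + 40 = -95)
(-16136 + J(56, B))/(-29188 - 5604) = (-16136 - 95)/(-29188 - 5604) = -16231/(-34792) = -16231*(-1/34792) = 16231/34792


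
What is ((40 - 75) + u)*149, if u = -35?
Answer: -10430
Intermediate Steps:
((40 - 75) + u)*149 = ((40 - 75) - 35)*149 = (-35 - 35)*149 = -70*149 = -10430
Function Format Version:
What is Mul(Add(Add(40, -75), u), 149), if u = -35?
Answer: -10430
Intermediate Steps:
Mul(Add(Add(40, -75), u), 149) = Mul(Add(Add(40, -75), -35), 149) = Mul(Add(-35, -35), 149) = Mul(-70, 149) = -10430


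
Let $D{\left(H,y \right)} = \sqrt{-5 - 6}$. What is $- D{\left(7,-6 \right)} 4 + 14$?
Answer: $14 - 4 i \sqrt{11} \approx 14.0 - 13.266 i$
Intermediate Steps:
$D{\left(H,y \right)} = i \sqrt{11}$ ($D{\left(H,y \right)} = \sqrt{-11} = i \sqrt{11}$)
$- D{\left(7,-6 \right)} 4 + 14 = - i \sqrt{11} \cdot 4 + 14 = - 4 i \sqrt{11} + 14 = 14 - 4 i \sqrt{11}$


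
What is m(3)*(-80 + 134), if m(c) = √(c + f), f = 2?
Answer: 54*√5 ≈ 120.75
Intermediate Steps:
m(c) = √(2 + c) (m(c) = √(c + 2) = √(2 + c))
m(3)*(-80 + 134) = √(2 + 3)*(-80 + 134) = √5*54 = 54*√5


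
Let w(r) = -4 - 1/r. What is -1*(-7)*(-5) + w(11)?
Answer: -430/11 ≈ -39.091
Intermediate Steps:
-1*(-7)*(-5) + w(11) = -1*(-7)*(-5) + (-4 - 1/11) = 7*(-5) + (-4 - 1*1/11) = -35 + (-4 - 1/11) = -35 - 45/11 = -430/11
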